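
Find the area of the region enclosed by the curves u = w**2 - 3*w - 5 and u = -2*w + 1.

125/6

Both boundary curves give u as a function of w, so integrate with respect to w. Setting them equal: w**2 - w - 6 = 0, i.e. (w - 3)*(w + 2) = 0, so they meet at w = -2, 3.
For w in [-2, 3], u = w**2 - 3*w - 5 is on the left; area = ∫[-2,3] (-(w**2 - w - 6)) dw = 125/6.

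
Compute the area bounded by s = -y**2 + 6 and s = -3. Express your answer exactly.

36

Both boundary curves give s as a function of y, so integrate with respect to y. Setting them equal: -y**2 + 9 = 0, i.e. -(y - 3)*(y + 3) = 0, so they meet at y = -3, 3.
For y in [-3, 3], s = -y**2 + 6 is on the right; area = ∫[-3,3] (-y**2 + 9) dy = 36.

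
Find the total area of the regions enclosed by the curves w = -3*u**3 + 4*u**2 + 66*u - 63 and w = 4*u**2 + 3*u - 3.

Set the curves equal: -3*u**3 + 4*u**2 + 66*u - 63 = 4*u**2 + 3*u - 3, so -3*u**3 + 63*u - 60 = 0, which factors as -3*(u - 4)*(u - 1)*(u + 5) = 0. The curves meet at u = -5, 1, 4.
On [-5, 1], w = 4*u**2 + 3*u - 3 is on top; that piece has area ∫[-5,1] (-(-3*u**3 + 63*u - 60)) du = 648.
On [1, 4], w = -3*u**3 + 4*u**2 + 66*u - 63 is on top; that piece has area ∫[1,4] (-3*u**3 + 63*u - 60) du = 405/4.
Total enclosed area = 648 + 405/4 = 2997/4.

2997/4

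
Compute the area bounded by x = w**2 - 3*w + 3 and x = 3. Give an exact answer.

9/2

Both boundary curves give x as a function of w, so integrate with respect to w. Setting them equal: w**2 - 3*w = 0, i.e. w*(w - 3) = 0, so they meet at w = 0, 3.
For w in [0, 3], x = w**2 - 3*w + 3 is on the left; area = ∫[0,3] (-(w**2 - 3*w)) dw = 9/2.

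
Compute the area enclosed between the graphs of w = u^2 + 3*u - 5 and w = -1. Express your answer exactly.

Set the curves equal: u^2 + 3*u - 5 = -1, so u^2 + 3*u - 4 = 0, which factors as (u - 1)*(u + 4) = 0. The curves meet at u = -4, 1.
On [-4, 1], w = -1 is on top; that piece has area ∫[-4,1] (-(u^2 + 3*u - 4)) du = 125/6.

125/6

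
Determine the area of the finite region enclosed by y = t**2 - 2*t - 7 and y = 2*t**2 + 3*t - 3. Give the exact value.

9/2

Set the curves equal: t**2 - 2*t - 7 = 2*t**2 + 3*t - 3, so -t**2 - 5*t - 4 = 0, which factors as -(t + 1)*(t + 4) = 0. The curves meet at t = -4, -1.
On [-4, -1], y = t**2 - 2*t - 7 is on top; that piece has area ∫[-4,-1] (-t**2 - 5*t - 4) dt = 9/2.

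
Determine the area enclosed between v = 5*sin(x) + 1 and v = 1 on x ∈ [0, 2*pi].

20

The difference (5*sin(x) + 1) - (1) = 5*sin(x) changes sign at x = pi inside [0, 2*pi], so split the integral there.
∫[0,pi] (5*sin(x)) dx = 10.
∫[pi,2*pi] (5*sin(x)) dx = -10; the area of that piece is 10.
Total area = 10 + 10 = 20.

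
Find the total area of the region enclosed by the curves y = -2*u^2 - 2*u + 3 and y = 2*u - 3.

Set the curves equal: -2*u^2 - 2*u + 3 = 2*u - 3, so -2*u^2 - 4*u + 6 = 0, which factors as -2*(u - 1)*(u + 3) = 0. The curves meet at u = -3, 1.
On [-3, 1], y = -2*u^2 - 2*u + 3 is on top; that piece has area ∫[-3,1] (-2*u^2 - 4*u + 6) du = 64/3.

64/3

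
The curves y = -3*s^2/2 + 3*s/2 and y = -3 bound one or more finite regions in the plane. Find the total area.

27/4

Set the curves equal: -3*s^2/2 + 3*s/2 = -3, so -3*s^2/2 + 3*s/2 + 3 = 0, which factors as -3*(s - 2)*(s + 1)/2 = 0. The curves meet at s = -1, 2.
On [-1, 2], y = -3*s^2/2 + 3*s/2 is on top; that piece has area ∫[-1,2] (-3*s^2/2 + 3*s/2 + 3) ds = 27/4.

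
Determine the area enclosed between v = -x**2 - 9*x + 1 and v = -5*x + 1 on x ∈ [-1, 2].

The difference (-x**2 - 9*x + 1) - (-5*x + 1) = -x**2 - 4*x changes sign at x = 0 inside [-1, 2], so split the integral there.
∫[-1,0] (-x**2 - 4*x) dx = 5/3.
∫[0,2] (-x**2 - 4*x) dx = -32/3; the area of that piece is 32/3.
Total area = 5/3 + 32/3 = 37/3.

37/3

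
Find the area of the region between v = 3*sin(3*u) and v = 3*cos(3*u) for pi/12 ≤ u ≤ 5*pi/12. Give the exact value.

On [pi/12, 5*pi/12], (3*sin(3*u)) - (3*cos(3*u)) = 3*sin(3*u) - 3*cos(3*u) is ≥ 0 throughout, so the area is a single integral of |3*sin(3*u) - 3*cos(3*u)|.
∫[pi/12,5*pi/12] (3*sin(3*u) - 3*cos(3*u)) du = 2*sqrt(2).

2*sqrt(2)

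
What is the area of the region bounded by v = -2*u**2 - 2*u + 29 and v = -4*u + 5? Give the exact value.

343/3

Set the curves equal: -2*u**2 - 2*u + 29 = -4*u + 5, so -2*u**2 + 2*u + 24 = 0, which factors as -2*(u - 4)*(u + 3) = 0. The curves meet at u = -3, 4.
On [-3, 4], v = -2*u**2 - 2*u + 29 is on top; that piece has area ∫[-3,4] (-2*u**2 + 2*u + 24) du = 343/3.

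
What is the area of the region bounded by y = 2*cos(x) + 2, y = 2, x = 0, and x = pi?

4

The difference (2*cos(x) + 2) - (2) = 2*cos(x) changes sign at x = pi/2 inside [0, pi], so split the integral there.
∫[0,pi/2] (2*cos(x)) dx = 2.
∫[pi/2,pi] (2*cos(x)) dx = -2; the area of that piece is 2.
Total area = 2 + 2 = 4.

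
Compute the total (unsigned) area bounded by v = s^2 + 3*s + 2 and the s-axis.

1/6

The curve meets the s-axis where s^2 + 3*s + 2 = 0, i.e. (s + 1)*(s + 2) = 0, at s = -2, -1.
On [-2, -1] the curve lies below the axis; ∫[-2,-1] (s^2 + 3*s + 2) ds = -1/6, giving area 1/6.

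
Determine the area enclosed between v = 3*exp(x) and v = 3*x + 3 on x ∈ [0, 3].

-51/2 + 3*exp(3)

On [0, 3], (3*exp(x)) - (3*x + 3) = -3*x + 3*exp(x) - 3 is ≥ 0 throughout, so the area is a single integral of |-3*x + 3*exp(x) - 3|.
∫[0,3] (-3*x + 3*exp(x) - 3) dx = -51/2 + 3*exp(3).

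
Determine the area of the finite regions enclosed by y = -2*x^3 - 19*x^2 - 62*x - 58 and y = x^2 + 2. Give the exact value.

Set the curves equal: -2*x^3 - 19*x^2 - 62*x - 58 = x^2 + 2, so -2*x^3 - 20*x^2 - 62*x - 60 = 0, which factors as -2*(x + 2)*(x + 3)*(x + 5) = 0. The curves meet at x = -5, -3, -2.
On [-5, -3], y = x^2 + 2 is on top; that piece has area ∫[-5,-3] (-(-2*x^3 - 20*x^2 - 62*x - 60)) dx = 16/3.
On [-3, -2], y = -2*x^3 - 19*x^2 - 62*x - 58 is on top; that piece has area ∫[-3,-2] (-2*x^3 - 20*x^2 - 62*x - 60) dx = 5/6.
Total enclosed area = 16/3 + 5/6 = 37/6.

37/6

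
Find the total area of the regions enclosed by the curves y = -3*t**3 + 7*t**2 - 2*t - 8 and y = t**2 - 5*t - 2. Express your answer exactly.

37/4

Set the curves equal: -3*t**3 + 7*t**2 - 2*t - 8 = t**2 - 5*t - 2, so -3*t**3 + 6*t**2 + 3*t - 6 = 0, which factors as -3*(t - 2)*(t - 1)*(t + 1) = 0. The curves meet at t = -1, 1, 2.
On [-1, 1], y = t**2 - 5*t - 2 is on top; that piece has area ∫[-1,1] (-(-3*t**3 + 6*t**2 + 3*t - 6)) dt = 8.
On [1, 2], y = -3*t**3 + 7*t**2 - 2*t - 8 is on top; that piece has area ∫[1,2] (-3*t**3 + 6*t**2 + 3*t - 6) dt = 5/4.
Total enclosed area = 8 + 5/4 = 37/4.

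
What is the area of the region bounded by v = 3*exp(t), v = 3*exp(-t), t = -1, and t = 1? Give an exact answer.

-12 + 6*exp(-1) + 6*exp(1)

The difference (3*exp(t)) - (3*exp(-t)) = 3*exp(t) - 3*exp(-t) changes sign at t = 0 inside [-1, 1], so split the integral there.
∫[-1,0] (3*exp(t) - 3*exp(-t)) dt = -3*exp(1) - 3*exp(-1) + 6; the area of that piece is -6 + 3*exp(-1) + 3*exp(1).
∫[0,1] (3*exp(t) - 3*exp(-t)) dt = -6 + 3*exp(-1) + 3*exp(1).
Total area = (-6 + 3*exp(-1) + 3*exp(1)) + (-6 + 3*exp(-1) + 3*exp(1)) = -12 + 6*exp(-1) + 6*exp(1).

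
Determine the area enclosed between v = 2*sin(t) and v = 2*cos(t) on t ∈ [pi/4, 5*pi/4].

On [pi/4, 5*pi/4], (2*sin(t)) - (2*cos(t)) = 2*sin(t) - 2*cos(t) is ≥ 0 throughout, so the area is a single integral of |2*sin(t) - 2*cos(t)|.
∫[pi/4,5*pi/4] (2*sin(t) - 2*cos(t)) dt = 4*sqrt(2).

4*sqrt(2)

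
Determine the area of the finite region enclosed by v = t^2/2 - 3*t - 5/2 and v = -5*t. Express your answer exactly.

18

Set the curves equal: t^2/2 - 3*t - 5/2 = -5*t, so t^2/2 + 2*t - 5/2 = 0, which factors as (t - 1)*(t + 5)/2 = 0. The curves meet at t = -5, 1.
On [-5, 1], v = -5*t is on top; that piece has area ∫[-5,1] (-(t^2/2 + 2*t - 5/2)) dt = 18.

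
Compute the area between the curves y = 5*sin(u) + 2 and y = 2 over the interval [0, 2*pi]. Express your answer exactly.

The difference (5*sin(u) + 2) - (2) = 5*sin(u) changes sign at u = pi inside [0, 2*pi], so split the integral there.
∫[0,pi] (5*sin(u)) du = 10.
∫[pi,2*pi] (5*sin(u)) du = -10; the area of that piece is 10.
Total area = 10 + 10 = 20.

20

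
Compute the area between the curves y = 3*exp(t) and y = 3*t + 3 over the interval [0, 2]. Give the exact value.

-15 + 3*exp(2)

On [0, 2], (3*exp(t)) - (3*t + 3) = -3*t + 3*exp(t) - 3 is ≥ 0 throughout, so the area is a single integral of |-3*t + 3*exp(t) - 3|.
∫[0,2] (-3*t + 3*exp(t) - 3) dt = -15 + 3*exp(2).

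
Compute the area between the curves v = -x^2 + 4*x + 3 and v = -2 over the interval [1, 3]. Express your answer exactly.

52/3

On [1, 3], (-x^2 + 4*x + 3) - (-2) = -x^2 + 4*x + 5 is ≥ 0 throughout, so the area is a single integral of |-x^2 + 4*x + 5|.
∫[1,3] (-x^2 + 4*x + 5) dx = 52/3.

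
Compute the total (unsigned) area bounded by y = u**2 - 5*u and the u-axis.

The curve meets the u-axis where u**2 - 5*u = 0, i.e. u*(u - 5) = 0, at u = 0, 5.
On [0, 5] the curve lies below the axis; ∫[0,5] (u**2 - 5*u) du = -125/6, giving area 125/6.

125/6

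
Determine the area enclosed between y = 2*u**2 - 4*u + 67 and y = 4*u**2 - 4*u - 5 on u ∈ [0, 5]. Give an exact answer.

830/3

On [0, 5], (2*u**2 - 4*u + 67) - (4*u**2 - 4*u - 5) = -2*u**2 + 72 is ≥ 0 throughout, so the area is a single integral of |-2*u**2 + 72|.
∫[0,5] (-2*u**2 + 72) du = 830/3.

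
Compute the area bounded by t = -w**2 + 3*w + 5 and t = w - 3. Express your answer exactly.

Both boundary curves give t as a function of w, so integrate with respect to w. Setting them equal: -w**2 + 2*w + 8 = 0, i.e. -(w - 4)*(w + 2) = 0, so they meet at w = -2, 4.
For w in [-2, 4], t = -w**2 + 3*w + 5 is on the right; area = ∫[-2,4] (-w**2 + 2*w + 8) dw = 36.

36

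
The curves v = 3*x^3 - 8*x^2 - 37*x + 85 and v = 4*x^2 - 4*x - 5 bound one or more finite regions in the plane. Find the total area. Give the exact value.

863/2

Set the curves equal: 3*x^3 - 8*x^2 - 37*x + 85 = 4*x^2 - 4*x - 5, so 3*x^3 - 12*x^2 - 33*x + 90 = 0, which factors as 3*(x - 5)*(x - 2)*(x + 3) = 0. The curves meet at x = -3, 2, 5.
On [-3, 2], v = 3*x^3 - 8*x^2 - 37*x + 85 is on top; that piece has area ∫[-3,2] (3*x^3 - 12*x^2 - 33*x + 90) dx = 1375/4.
On [2, 5], v = 4*x^2 - 4*x - 5 is on top; that piece has area ∫[2,5] (-(3*x^3 - 12*x^2 - 33*x + 90)) dx = 351/4.
Total enclosed area = 1375/4 + 351/4 = 863/2.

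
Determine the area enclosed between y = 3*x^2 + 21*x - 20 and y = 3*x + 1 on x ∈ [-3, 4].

263

The difference (3*x^2 + 21*x - 20) - (3*x + 1) = 3*x^2 + 18*x - 21 changes sign at x = 1 inside [-3, 4], so split the integral there.
∫[-3,1] (3*x^2 + 18*x - 21) dx = -128; the area of that piece is 128.
∫[1,4] (3*x^2 + 18*x - 21) dx = 135.
Total area = 128 + 135 = 263.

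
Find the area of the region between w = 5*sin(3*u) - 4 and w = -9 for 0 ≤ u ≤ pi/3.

On [0, pi/3], (5*sin(3*u) - 4) - (-9) = 5*sin(3*u) + 5 is ≥ 0 throughout, so the area is a single integral of |5*sin(3*u) + 5|.
∫[0,pi/3] (5*sin(3*u) + 5) du = 10/3 + 5*pi/3.

10/3 + 5*pi/3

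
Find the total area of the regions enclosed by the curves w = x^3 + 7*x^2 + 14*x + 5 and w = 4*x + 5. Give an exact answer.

253/12

Set the curves equal: x^3 + 7*x^2 + 14*x + 5 = 4*x + 5, so x^3 + 7*x^2 + 10*x = 0, which factors as x*(x + 2)*(x + 5) = 0. The curves meet at x = -5, -2, 0.
On [-5, -2], w = x^3 + 7*x^2 + 14*x + 5 is on top; that piece has area ∫[-5,-2] (x^3 + 7*x^2 + 10*x) dx = 63/4.
On [-2, 0], w = 4*x + 5 is on top; that piece has area ∫[-2,0] (-(x^3 + 7*x^2 + 10*x)) dx = 16/3.
Total enclosed area = 63/4 + 16/3 = 253/12.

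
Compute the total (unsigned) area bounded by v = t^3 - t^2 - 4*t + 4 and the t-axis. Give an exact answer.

71/6

The curve meets the t-axis where t^3 - t^2 - 4*t + 4 = 0, i.e. (t - 2)*(t - 1)*(t + 2) = 0, at t = -2, 1, 2.
On [-2, 1] the curve lies above the axis; ∫[-2,1] (t^3 - t^2 - 4*t + 4) dt = 45/4, giving area 45/4.
On [1, 2] the curve lies below the axis; ∫[1,2] (t^3 - t^2 - 4*t + 4) dt = -7/12, giving area 7/12.
Total area = 45/4 + 7/12 = 71/6.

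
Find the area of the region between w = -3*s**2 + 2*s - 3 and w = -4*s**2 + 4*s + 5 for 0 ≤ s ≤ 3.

24

On [0, 3], (-3*s**2 + 2*s - 3) - (-4*s**2 + 4*s + 5) = s**2 - 2*s - 8 is ≤ 0 throughout, so the area is a single integral of |s**2 - 2*s - 8|.
∫[0,3] (s**2 - 2*s - 8) ds = -24; the area of that piece is 24.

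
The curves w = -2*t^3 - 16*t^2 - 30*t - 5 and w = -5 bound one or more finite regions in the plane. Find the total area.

Set the curves equal: -2*t^3 - 16*t^2 - 30*t - 5 = -5, so -2*t^3 - 16*t^2 - 30*t = 0, which factors as -2*t*(t + 3)*(t + 5) = 0. The curves meet at t = -5, -3, 0.
On [-5, -3], w = -5 is on top; that piece has area ∫[-5,-3] (-(-2*t^3 - 16*t^2 - 30*t)) dt = 32/3.
On [-3, 0], w = -2*t^3 - 16*t^2 - 30*t - 5 is on top; that piece has area ∫[-3,0] (-2*t^3 - 16*t^2 - 30*t) dt = 63/2.
Total enclosed area = 32/3 + 63/2 = 253/6.

253/6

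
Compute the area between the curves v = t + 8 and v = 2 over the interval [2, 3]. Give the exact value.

On [2, 3], (t + 8) - (2) = t + 6 is ≥ 0 throughout, so the area is a single integral of |t + 6|.
∫[2,3] (t + 6) dt = 17/2.

17/2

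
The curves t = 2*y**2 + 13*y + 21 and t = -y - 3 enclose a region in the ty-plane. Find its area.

Both boundary curves give t as a function of y, so integrate with respect to y. Setting them equal: 2*y**2 + 14*y + 24 = 0, i.e. 2*(y + 3)*(y + 4) = 0, so they meet at y = -4, -3.
For y in [-4, -3], t = 2*y**2 + 13*y + 21 is on the left; area = ∫[-4,-3] (-(2*y**2 + 14*y + 24)) dy = 1/3.

1/3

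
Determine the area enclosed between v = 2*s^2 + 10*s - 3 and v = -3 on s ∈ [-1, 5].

638/3

The difference (2*s^2 + 10*s - 3) - (-3) = 2*s^2 + 10*s changes sign at s = 0 inside [-1, 5], so split the integral there.
∫[-1,0] (2*s^2 + 10*s) ds = -13/3; the area of that piece is 13/3.
∫[0,5] (2*s^2 + 10*s) ds = 625/3.
Total area = 13/3 + 625/3 = 638/3.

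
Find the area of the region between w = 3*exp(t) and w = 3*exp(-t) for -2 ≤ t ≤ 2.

The difference (3*exp(t)) - (3*exp(-t)) = 3*exp(t) - 3*exp(-t) changes sign at t = 0 inside [-2, 2], so split the integral there.
∫[-2,0] (3*exp(t) - 3*exp(-t)) dt = -3*exp(2) - 3*exp(-2) + 6; the area of that piece is -6 + 3*exp(-2) + 3*exp(2).
∫[0,2] (3*exp(t) - 3*exp(-t)) dt = -6 + 3*exp(-2) + 3*exp(2).
Total area = (-6 + 3*exp(-2) + 3*exp(2)) + (-6 + 3*exp(-2) + 3*exp(2)) = -12 + 6*exp(-2) + 6*exp(2).

-12 + 6*exp(-2) + 6*exp(2)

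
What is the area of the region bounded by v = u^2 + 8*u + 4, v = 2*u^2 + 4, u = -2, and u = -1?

On [-2, -1], (u^2 + 8*u + 4) - (2*u^2 + 4) = -u^2 + 8*u is ≤ 0 throughout, so the area is a single integral of |-u^2 + 8*u|.
∫[-2,-1] (-u^2 + 8*u) du = -43/3; the area of that piece is 43/3.

43/3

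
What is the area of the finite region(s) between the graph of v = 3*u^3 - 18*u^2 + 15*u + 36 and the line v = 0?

393/4

The curve meets the u-axis where 3*u^3 - 18*u^2 + 15*u + 36 = 0, i.e. 3*(u - 4)*(u - 3)*(u + 1) = 0, at u = -1, 3, 4.
On [-1, 3] the curve lies above the axis; ∫[-1,3] (3*u^3 - 18*u^2 + 15*u + 36) du = 96, giving area 96.
On [3, 4] the curve lies below the axis; ∫[3,4] (3*u^3 - 18*u^2 + 15*u + 36) du = -9/4, giving area 9/4.
Total area = 96 + 9/4 = 393/4.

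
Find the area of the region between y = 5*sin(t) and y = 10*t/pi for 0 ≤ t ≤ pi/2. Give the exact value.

5 - 5*pi/4

On [0, pi/2], (5*sin(t)) - (10*t/pi) = -10*t/pi + 5*sin(t) is ≥ 0 throughout, so the area is a single integral of |-10*t/pi + 5*sin(t)|.
∫[0,pi/2] (-10*t/pi + 5*sin(t)) dt = 5 - 5*pi/4.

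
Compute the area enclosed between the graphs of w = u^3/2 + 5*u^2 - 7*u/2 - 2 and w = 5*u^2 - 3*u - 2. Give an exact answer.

1/4

Set the curves equal: u^3/2 + 5*u^2 - 7*u/2 - 2 = 5*u^2 - 3*u - 2, so u^3/2 - u/2 = 0, which factors as u*(u - 1)*(u + 1)/2 = 0. The curves meet at u = -1, 0, 1.
On [-1, 0], w = u^3/2 + 5*u^2 - 7*u/2 - 2 is on top; that piece has area ∫[-1,0] (u^3/2 - u/2) du = 1/8.
On [0, 1], w = 5*u^2 - 3*u - 2 is on top; that piece has area ∫[0,1] (-(u^3/2 - u/2)) du = 1/8.
Total enclosed area = 1/8 + 1/8 = 1/4.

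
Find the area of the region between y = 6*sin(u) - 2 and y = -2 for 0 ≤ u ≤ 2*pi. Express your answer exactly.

24

The difference (6*sin(u) - 2) - (-2) = 6*sin(u) changes sign at u = pi inside [0, 2*pi], so split the integral there.
∫[0,pi] (6*sin(u)) du = 12.
∫[pi,2*pi] (6*sin(u)) du = -12; the area of that piece is 12.
Total area = 12 + 12 = 24.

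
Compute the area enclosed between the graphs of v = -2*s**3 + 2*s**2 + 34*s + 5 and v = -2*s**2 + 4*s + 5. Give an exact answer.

Set the curves equal: -2*s**3 + 2*s**2 + 34*s + 5 = -2*s**2 + 4*s + 5, so -2*s**3 + 4*s**2 + 30*s = 0, which factors as -2*s*(s - 5)*(s + 3) = 0. The curves meet at s = -3, 0, 5.
On [-3, 0], v = -2*s**2 + 4*s + 5 is on top; that piece has area ∫[-3,0] (-(-2*s**3 + 4*s**2 + 30*s)) ds = 117/2.
On [0, 5], v = -2*s**3 + 2*s**2 + 34*s + 5 is on top; that piece has area ∫[0,5] (-2*s**3 + 4*s**2 + 30*s) ds = 1375/6.
Total enclosed area = 117/2 + 1375/6 = 863/3.

863/3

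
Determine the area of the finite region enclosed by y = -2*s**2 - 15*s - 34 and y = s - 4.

8/3

Set the curves equal: -2*s**2 - 15*s - 34 = s - 4, so -2*s**2 - 16*s - 30 = 0, which factors as -2*(s + 3)*(s + 5) = 0. The curves meet at s = -5, -3.
On [-5, -3], y = -2*s**2 - 15*s - 34 is on top; that piece has area ∫[-5,-3] (-2*s**2 - 16*s - 30) ds = 8/3.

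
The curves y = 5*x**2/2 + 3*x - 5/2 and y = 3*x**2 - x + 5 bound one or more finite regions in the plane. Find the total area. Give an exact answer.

Set the curves equal: 5*x**2/2 + 3*x - 5/2 = 3*x**2 - x + 5, so -x**2/2 + 4*x - 15/2 = 0, which factors as -(x - 5)*(x - 3)/2 = 0. The curves meet at x = 3, 5.
On [3, 5], y = 5*x**2/2 + 3*x - 5/2 is on top; that piece has area ∫[3,5] (-x**2/2 + 4*x - 15/2) dx = 2/3.

2/3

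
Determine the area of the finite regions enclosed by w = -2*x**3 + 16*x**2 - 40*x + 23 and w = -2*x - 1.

37/6

Set the curves equal: -2*x**3 + 16*x**2 - 40*x + 23 = -2*x - 1, so -2*x**3 + 16*x**2 - 38*x + 24 = 0, which factors as -2*(x - 4)*(x - 3)*(x - 1) = 0. The curves meet at x = 1, 3, 4.
On [1, 3], w = -2*x - 1 is on top; that piece has area ∫[1,3] (-(-2*x**3 + 16*x**2 - 38*x + 24)) dx = 16/3.
On [3, 4], w = -2*x**3 + 16*x**2 - 40*x + 23 is on top; that piece has area ∫[3,4] (-2*x**3 + 16*x**2 - 38*x + 24) dx = 5/6.
Total enclosed area = 16/3 + 5/6 = 37/6.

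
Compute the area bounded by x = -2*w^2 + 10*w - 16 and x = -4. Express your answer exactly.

Both boundary curves give x as a function of w, so integrate with respect to w. Setting them equal: -2*w^2 + 10*w - 12 = 0, i.e. -2*(w - 3)*(w - 2) = 0, so they meet at w = 2, 3.
For w in [2, 3], x = -2*w^2 + 10*w - 16 is on the right; area = ∫[2,3] (-2*w^2 + 10*w - 12) dw = 1/3.

1/3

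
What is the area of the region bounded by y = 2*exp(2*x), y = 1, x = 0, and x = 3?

-4 + exp(6)

On [0, 3], (2*exp(2*x)) - (1) = 2*exp(2*x) - 1 is ≥ 0 throughout, so the area is a single integral of |2*exp(2*x) - 1|.
∫[0,3] (2*exp(2*x) - 1) dx = -4 + exp(6).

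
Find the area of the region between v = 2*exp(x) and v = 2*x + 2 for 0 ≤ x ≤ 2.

-10 + 2*exp(2)

On [0, 2], (2*exp(x)) - (2*x + 2) = -2*x + 2*exp(x) - 2 is ≥ 0 throughout, so the area is a single integral of |-2*x + 2*exp(x) - 2|.
∫[0,2] (-2*x + 2*exp(x) - 2) dx = -10 + 2*exp(2).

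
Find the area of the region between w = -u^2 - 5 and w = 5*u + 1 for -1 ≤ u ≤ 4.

On [-1, 4], (-u^2 - 5) - (5*u + 1) = -u^2 - 5*u - 6 is ≤ 0 throughout, so the area is a single integral of |-u^2 - 5*u - 6|.
∫[-1,4] (-u^2 - 5*u - 6) du = -535/6; the area of that piece is 535/6.

535/6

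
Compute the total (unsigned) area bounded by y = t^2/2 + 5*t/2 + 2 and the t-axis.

The curve meets the t-axis where t^2/2 + 5*t/2 + 2 = 0, i.e. (t + 1)*(t + 4)/2 = 0, at t = -4, -1.
On [-4, -1] the curve lies below the axis; ∫[-4,-1] (t^2/2 + 5*t/2 + 2) dt = -9/4, giving area 9/4.

9/4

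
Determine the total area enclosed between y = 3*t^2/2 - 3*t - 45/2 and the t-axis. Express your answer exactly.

128

The curve meets the t-axis where 3*t^2/2 - 3*t - 45/2 = 0, i.e. 3*(t - 5)*(t + 3)/2 = 0, at t = -3, 5.
On [-3, 5] the curve lies below the axis; ∫[-3,5] (3*t^2/2 - 3*t - 45/2) dt = -128, giving area 128.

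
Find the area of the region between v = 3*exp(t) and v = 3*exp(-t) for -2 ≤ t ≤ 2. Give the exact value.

-12 + 6*exp(-2) + 6*exp(2)

The difference (3*exp(t)) - (3*exp(-t)) = 3*exp(t) - 3*exp(-t) changes sign at t = 0 inside [-2, 2], so split the integral there.
∫[-2,0] (3*exp(t) - 3*exp(-t)) dt = -3*exp(2) - 3*exp(-2) + 6; the area of that piece is -6 + 3*exp(-2) + 3*exp(2).
∫[0,2] (3*exp(t) - 3*exp(-t)) dt = -6 + 3*exp(-2) + 3*exp(2).
Total area = (-6 + 3*exp(-2) + 3*exp(2)) + (-6 + 3*exp(-2) + 3*exp(2)) = -12 + 6*exp(-2) + 6*exp(2).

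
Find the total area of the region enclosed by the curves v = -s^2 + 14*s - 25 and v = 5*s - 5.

Set the curves equal: -s^2 + 14*s - 25 = 5*s - 5, so -s^2 + 9*s - 20 = 0, which factors as -(s - 5)*(s - 4) = 0. The curves meet at s = 4, 5.
On [4, 5], v = -s^2 + 14*s - 25 is on top; that piece has area ∫[4,5] (-s^2 + 9*s - 20) ds = 1/6.

1/6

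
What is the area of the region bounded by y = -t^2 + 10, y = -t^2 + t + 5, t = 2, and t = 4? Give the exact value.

4

On [2, 4], (-t^2 + 10) - (-t^2 + t + 5) = -t + 5 is ≥ 0 throughout, so the area is a single integral of |-t + 5|.
∫[2,4] (-t + 5) dt = 4.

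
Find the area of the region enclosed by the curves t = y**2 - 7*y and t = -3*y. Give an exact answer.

Both boundary curves give t as a function of y, so integrate with respect to y. Setting them equal: y**2 - 4*y = 0, i.e. y*(y - 4) = 0, so they meet at y = 0, 4.
For y in [0, 4], t = y**2 - 7*y is on the left; area = ∫[0,4] (-(y**2 - 4*y)) dy = 32/3.

32/3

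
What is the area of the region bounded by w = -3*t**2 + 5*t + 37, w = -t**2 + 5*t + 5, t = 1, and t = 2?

82/3

On [1, 2], (-3*t**2 + 5*t + 37) - (-t**2 + 5*t + 5) = -2*t**2 + 32 is ≥ 0 throughout, so the area is a single integral of |-2*t**2 + 32|.
∫[1,2] (-2*t**2 + 32) dt = 82/3.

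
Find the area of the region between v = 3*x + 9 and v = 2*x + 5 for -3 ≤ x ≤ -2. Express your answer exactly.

On [-3, -2], (3*x + 9) - (2*x + 5) = x + 4 is ≥ 0 throughout, so the area is a single integral of |x + 4|.
∫[-3,-2] (x + 4) dx = 3/2.

3/2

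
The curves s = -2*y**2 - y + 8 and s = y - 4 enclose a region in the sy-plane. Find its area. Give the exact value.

Both boundary curves give s as a function of y, so integrate with respect to y. Setting them equal: -2*y**2 - 2*y + 12 = 0, i.e. -2*(y - 2)*(y + 3) = 0, so they meet at y = -3, 2.
For y in [-3, 2], s = -2*y**2 - y + 8 is on the right; area = ∫[-3,2] (-2*y**2 - 2*y + 12) dy = 125/3.

125/3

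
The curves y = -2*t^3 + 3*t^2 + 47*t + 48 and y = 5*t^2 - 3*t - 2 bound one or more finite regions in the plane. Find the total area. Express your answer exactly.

2024/3

Set the curves equal: -2*t^3 + 3*t^2 + 47*t + 48 = 5*t^2 - 3*t - 2, so -2*t^3 - 2*t^2 + 50*t + 50 = 0, which factors as -2*(t - 5)*(t + 1)*(t + 5) = 0. The curves meet at t = -5, -1, 5.
On [-5, -1], y = 5*t^2 - 3*t - 2 is on top; that piece has area ∫[-5,-1] (-(-2*t^3 - 2*t^2 + 50*t + 50)) dt = 512/3.
On [-1, 5], y = -2*t^3 + 3*t^2 + 47*t + 48 is on top; that piece has area ∫[-1,5] (-2*t^3 - 2*t^2 + 50*t + 50) dt = 504.
Total enclosed area = 512/3 + 504 = 2024/3.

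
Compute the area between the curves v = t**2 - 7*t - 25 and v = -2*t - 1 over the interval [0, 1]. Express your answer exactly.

On [0, 1], (t**2 - 7*t - 25) - (-2*t - 1) = t**2 - 5*t - 24 is ≤ 0 throughout, so the area is a single integral of |t**2 - 5*t - 24|.
∫[0,1] (t**2 - 5*t - 24) dt = -157/6; the area of that piece is 157/6.

157/6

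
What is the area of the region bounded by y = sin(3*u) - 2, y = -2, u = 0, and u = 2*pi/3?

4/3

The difference (sin(3*u) - 2) - (-2) = sin(3*u) changes sign at u = pi/3 inside [0, 2*pi/3], so split the integral there.
∫[0,pi/3] (sin(3*u)) du = 2/3.
∫[pi/3,2*pi/3] (sin(3*u)) du = -2/3; the area of that piece is 2/3.
Total area = 2/3 + 2/3 = 4/3.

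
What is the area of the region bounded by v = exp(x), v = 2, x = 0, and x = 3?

-9 + 4*log(2) + exp(3)

The difference (exp(x)) - (2) = exp(x) - 2 changes sign at x = log(2) inside [0, 3], so split the integral there.
∫[0,log(2)] (exp(x) - 2) dx = 1 - log(4); the area of that piece is -1 + log(4).
∫[log(2),3] (exp(x) - 2) dx = -8 + 2*log(2) + exp(3).
Total area = (-1 + log(4)) + (-8 + 2*log(2) + exp(3)) = -9 + 4*log(2) + exp(3).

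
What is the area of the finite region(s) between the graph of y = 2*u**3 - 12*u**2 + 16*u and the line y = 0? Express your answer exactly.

16

The curve meets the u-axis where 2*u**3 - 12*u**2 + 16*u = 0, i.e. 2*u*(u - 4)*(u - 2) = 0, at u = 0, 2, 4.
On [0, 2] the curve lies above the axis; ∫[0,2] (2*u**3 - 12*u**2 + 16*u) du = 8, giving area 8.
On [2, 4] the curve lies below the axis; ∫[2,4] (2*u**3 - 12*u**2 + 16*u) du = -8, giving area 8.
Total area = 8 + 8 = 16.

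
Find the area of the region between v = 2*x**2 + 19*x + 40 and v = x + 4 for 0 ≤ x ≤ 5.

On [0, 5], (2*x**2 + 19*x + 40) - (x + 4) = 2*x**2 + 18*x + 36 is ≥ 0 throughout, so the area is a single integral of |2*x**2 + 18*x + 36|.
∫[0,5] (2*x**2 + 18*x + 36) dx = 1465/3.

1465/3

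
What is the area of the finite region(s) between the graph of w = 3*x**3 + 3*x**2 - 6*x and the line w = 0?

37/4

The curve meets the x-axis where 3*x**3 + 3*x**2 - 6*x = 0, i.e. 3*x*(x - 1)*(x + 2) = 0, at x = -2, 0, 1.
On [-2, 0] the curve lies above the axis; ∫[-2,0] (3*x**3 + 3*x**2 - 6*x) dx = 8, giving area 8.
On [0, 1] the curve lies below the axis; ∫[0,1] (3*x**3 + 3*x**2 - 6*x) dx = -5/4, giving area 5/4.
Total area = 8 + 5/4 = 37/4.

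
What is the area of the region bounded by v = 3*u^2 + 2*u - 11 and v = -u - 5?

27/2

Set the curves equal: 3*u^2 + 2*u - 11 = -u - 5, so 3*u^2 + 3*u - 6 = 0, which factors as 3*(u - 1)*(u + 2) = 0. The curves meet at u = -2, 1.
On [-2, 1], v = -u - 5 is on top; that piece has area ∫[-2,1] (-(3*u^2 + 3*u - 6)) du = 27/2.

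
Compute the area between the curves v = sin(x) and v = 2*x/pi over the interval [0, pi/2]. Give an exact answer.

1 - pi/4

On [0, pi/2], (sin(x)) - (2*x/pi) = -2*x/pi + sin(x) is ≥ 0 throughout, so the area is a single integral of |-2*x/pi + sin(x)|.
∫[0,pi/2] (-2*x/pi + sin(x)) dx = 1 - pi/4.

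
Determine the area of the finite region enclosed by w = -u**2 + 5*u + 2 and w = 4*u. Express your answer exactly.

9/2

Set the curves equal: -u**2 + 5*u + 2 = 4*u, so -u**2 + u + 2 = 0, which factors as -(u - 2)*(u + 1) = 0. The curves meet at u = -1, 2.
On [-1, 2], w = -u**2 + 5*u + 2 is on top; that piece has area ∫[-1,2] (-u**2 + u + 2) du = 9/2.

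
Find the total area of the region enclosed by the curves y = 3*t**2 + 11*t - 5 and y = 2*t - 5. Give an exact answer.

Set the curves equal: 3*t**2 + 11*t - 5 = 2*t - 5, so 3*t**2 + 9*t = 0, which factors as 3*t*(t + 3) = 0. The curves meet at t = -3, 0.
On [-3, 0], y = 2*t - 5 is on top; that piece has area ∫[-3,0] (-(3*t**2 + 9*t)) dt = 27/2.

27/2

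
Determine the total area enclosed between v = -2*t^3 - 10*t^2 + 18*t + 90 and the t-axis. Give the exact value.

1136/3

The curve meets the t-axis where -2*t^3 - 10*t^2 + 18*t + 90 = 0, i.e. -2*(t - 3)*(t + 3)*(t + 5) = 0, at t = -5, -3, 3.
On [-5, -3] the curve lies below the axis; ∫[-5,-3] (-2*t^3 - 10*t^2 + 18*t + 90) dt = -56/3, giving area 56/3.
On [-3, 3] the curve lies above the axis; ∫[-3,3] (-2*t^3 - 10*t^2 + 18*t + 90) dt = 360, giving area 360.
Total area = 56/3 + 360 = 1136/3.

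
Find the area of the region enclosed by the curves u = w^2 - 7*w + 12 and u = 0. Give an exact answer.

1/6

Both boundary curves give u as a function of w, so integrate with respect to w. Setting them equal: w^2 - 7*w + 12 = 0, i.e. (w - 4)*(w - 3) = 0, so they meet at w = 3, 4.
For w in [3, 4], u = w^2 - 7*w + 12 is on the left; area = ∫[3,4] (-(w^2 - 7*w + 12)) dw = 1/6.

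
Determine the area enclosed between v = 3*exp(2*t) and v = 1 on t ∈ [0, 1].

-5/2 + 3*exp(2)/2

On [0, 1], (3*exp(2*t)) - (1) = 3*exp(2*t) - 1 is ≥ 0 throughout, so the area is a single integral of |3*exp(2*t) - 1|.
∫[0,1] (3*exp(2*t) - 1) dt = -5/2 + 3*exp(2)/2.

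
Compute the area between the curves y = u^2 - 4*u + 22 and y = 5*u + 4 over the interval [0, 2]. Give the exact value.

62/3

On [0, 2], (u^2 - 4*u + 22) - (5*u + 4) = u^2 - 9*u + 18 is ≥ 0 throughout, so the area is a single integral of |u^2 - 9*u + 18|.
∫[0,2] (u^2 - 9*u + 18) du = 62/3.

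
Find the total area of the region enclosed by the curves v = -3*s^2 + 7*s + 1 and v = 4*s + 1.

Set the curves equal: -3*s^2 + 7*s + 1 = 4*s + 1, so -3*s^2 + 3*s = 0, which factors as -3*s*(s - 1) = 0. The curves meet at s = 0, 1.
On [0, 1], v = -3*s^2 + 7*s + 1 is on top; that piece has area ∫[0,1] (-3*s^2 + 3*s) ds = 1/2.

1/2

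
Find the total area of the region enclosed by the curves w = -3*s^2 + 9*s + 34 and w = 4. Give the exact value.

343/2

Set the curves equal: -3*s^2 + 9*s + 34 = 4, so -3*s^2 + 9*s + 30 = 0, which factors as -3*(s - 5)*(s + 2) = 0. The curves meet at s = -2, 5.
On [-2, 5], w = -3*s^2 + 9*s + 34 is on top; that piece has area ∫[-2,5] (-3*s^2 + 9*s + 30) ds = 343/2.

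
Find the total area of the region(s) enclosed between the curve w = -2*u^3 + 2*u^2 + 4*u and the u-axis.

The curve meets the u-axis where -2*u^3 + 2*u^2 + 4*u = 0, i.e. -2*u*(u - 2)*(u + 1) = 0, at u = -1, 0, 2.
On [-1, 0] the curve lies below the axis; ∫[-1,0] (-2*u^3 + 2*u^2 + 4*u) du = -5/6, giving area 5/6.
On [0, 2] the curve lies above the axis; ∫[0,2] (-2*u^3 + 2*u^2 + 4*u) du = 16/3, giving area 16/3.
Total area = 5/6 + 16/3 = 37/6.

37/6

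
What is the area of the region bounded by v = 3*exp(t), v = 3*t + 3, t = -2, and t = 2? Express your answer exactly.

On [-2, 2], (3*exp(t)) - (3*t + 3) = -3*t + 3*exp(t) - 3 is ≥ 0 throughout, so the area is a single integral of |-3*t + 3*exp(t) - 3|.
∫[-2,2] (-3*t + 3*exp(t) - 3) dt = -12 - 3*exp(-2) + 3*exp(2).

-12 - 3*exp(-2) + 3*exp(2)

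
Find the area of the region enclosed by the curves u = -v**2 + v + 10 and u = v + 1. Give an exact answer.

Both boundary curves give u as a function of v, so integrate with respect to v. Setting them equal: -v**2 + 9 = 0, i.e. -(v - 3)*(v + 3) = 0, so they meet at v = -3, 3.
For v in [-3, 3], u = -v**2 + v + 10 is on the right; area = ∫[-3,3] (-v**2 + 9) dv = 36.

36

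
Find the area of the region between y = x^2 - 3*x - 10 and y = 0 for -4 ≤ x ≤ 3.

125/2

The difference (x^2 - 3*x - 10) - (0) = x^2 - 3*x - 10 changes sign at x = -2 inside [-4, 3], so split the integral there.
∫[-4,-2] (x^2 - 3*x - 10) dx = 50/3.
∫[-2,3] (x^2 - 3*x - 10) dx = -275/6; the area of that piece is 275/6.
Total area = 50/3 + 275/6 = 125/2.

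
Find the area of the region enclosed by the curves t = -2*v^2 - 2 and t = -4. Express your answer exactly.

Both boundary curves give t as a function of v, so integrate with respect to v. Setting them equal: -2*v^2 + 2 = 0, i.e. -2*(v - 1)*(v + 1) = 0, so they meet at v = -1, 1.
For v in [-1, 1], t = -2*v^2 - 2 is on the right; area = ∫[-1,1] (-2*v^2 + 2) dv = 8/3.

8/3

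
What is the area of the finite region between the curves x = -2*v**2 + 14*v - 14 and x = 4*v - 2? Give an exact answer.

1/3

Both boundary curves give x as a function of v, so integrate with respect to v. Setting them equal: -2*v**2 + 10*v - 12 = 0, i.e. -2*(v - 3)*(v - 2) = 0, so they meet at v = 2, 3.
For v in [2, 3], x = -2*v**2 + 14*v - 14 is on the right; area = ∫[2,3] (-2*v**2 + 10*v - 12) dv = 1/3.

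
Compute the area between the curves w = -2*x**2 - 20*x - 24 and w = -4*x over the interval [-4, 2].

The difference (-2*x**2 - 20*x - 24) - (-4*x) = -2*x**2 - 16*x - 24 changes sign at x = -2 inside [-4, 2], so split the integral there.
∫[-4,-2] (-2*x**2 - 16*x - 24) dx = 32/3.
∫[-2,2] (-2*x**2 - 16*x - 24) dx = -320/3; the area of that piece is 320/3.
Total area = 32/3 + 320/3 = 352/3.

352/3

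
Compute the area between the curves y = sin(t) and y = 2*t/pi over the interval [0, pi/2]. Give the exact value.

1 - pi/4

On [0, pi/2], (sin(t)) - (2*t/pi) = -2*t/pi + sin(t) is ≥ 0 throughout, so the area is a single integral of |-2*t/pi + sin(t)|.
∫[0,pi/2] (-2*t/pi + sin(t)) dt = 1 - pi/4.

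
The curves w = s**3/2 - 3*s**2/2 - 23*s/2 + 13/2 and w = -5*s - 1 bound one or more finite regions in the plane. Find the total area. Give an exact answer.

Set the curves equal: s**3/2 - 3*s**2/2 - 23*s/2 + 13/2 = -5*s - 1, so s**3/2 - 3*s**2/2 - 13*s/2 + 15/2 = 0, which factors as (s - 5)*(s - 1)*(s + 3)/2 = 0. The curves meet at s = -3, 1, 5.
On [-3, 1], w = s**3/2 - 3*s**2/2 - 23*s/2 + 13/2 is on top; that piece has area ∫[-3,1] (s**3/2 - 3*s**2/2 - 13*s/2 + 15/2) ds = 32.
On [1, 5], w = -5*s - 1 is on top; that piece has area ∫[1,5] (-(s**3/2 - 3*s**2/2 - 13*s/2 + 15/2)) ds = 32.
Total enclosed area = 32 + 32 = 64.

64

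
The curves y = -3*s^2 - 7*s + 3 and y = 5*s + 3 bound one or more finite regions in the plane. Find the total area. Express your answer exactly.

32

Set the curves equal: -3*s^2 - 7*s + 3 = 5*s + 3, so -3*s^2 - 12*s = 0, which factors as -3*s*(s + 4) = 0. The curves meet at s = -4, 0.
On [-4, 0], y = -3*s^2 - 7*s + 3 is on top; that piece has area ∫[-4,0] (-3*s^2 - 12*s) ds = 32.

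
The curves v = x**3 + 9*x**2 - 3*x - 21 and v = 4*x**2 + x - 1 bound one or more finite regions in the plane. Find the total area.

937/12

Set the curves equal: x**3 + 9*x**2 - 3*x - 21 = 4*x**2 + x - 1, so x**3 + 5*x**2 - 4*x - 20 = 0, which factors as (x - 2)*(x + 2)*(x + 5) = 0. The curves meet at x = -5, -2, 2.
On [-5, -2], v = x**3 + 9*x**2 - 3*x - 21 is on top; that piece has area ∫[-5,-2] (x**3 + 5*x**2 - 4*x - 20) dx = 99/4.
On [-2, 2], v = 4*x**2 + x - 1 is on top; that piece has area ∫[-2,2] (-(x**3 + 5*x**2 - 4*x - 20)) dx = 160/3.
Total enclosed area = 99/4 + 160/3 = 937/12.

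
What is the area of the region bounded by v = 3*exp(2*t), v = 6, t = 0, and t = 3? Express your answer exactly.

-45/2 + 6*log(2) + 3*exp(6)/2

The difference (3*exp(2*t)) - (6) = 3*exp(2*t) - 6 changes sign at t = log(2)/2 inside [0, 3], so split the integral there.
∫[0,log(2)/2] (3*exp(2*t) - 6) dt = 3/2 - log(8); the area of that piece is -3/2 + log(8).
∫[log(2)/2,3] (3*exp(2*t) - 6) dt = -21 + 3*log(2) + 3*exp(6)/2.
Total area = (-3/2 + log(8)) + (-21 + 3*log(2) + 3*exp(6)/2) = -45/2 + 6*log(2) + 3*exp(6)/2.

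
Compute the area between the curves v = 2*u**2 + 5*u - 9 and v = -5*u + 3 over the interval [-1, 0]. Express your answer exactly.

49/3

On [-1, 0], (2*u**2 + 5*u - 9) - (-5*u + 3) = 2*u**2 + 10*u - 12 is ≤ 0 throughout, so the area is a single integral of |2*u**2 + 10*u - 12|.
∫[-1,0] (2*u**2 + 10*u - 12) du = -49/3; the area of that piece is 49/3.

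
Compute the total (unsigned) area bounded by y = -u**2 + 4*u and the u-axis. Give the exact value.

The curve meets the u-axis where -u**2 + 4*u = 0, i.e. -u*(u - 4) = 0, at u = 0, 4.
On [0, 4] the curve lies above the axis; ∫[0,4] (-u**2 + 4*u) du = 32/3, giving area 32/3.

32/3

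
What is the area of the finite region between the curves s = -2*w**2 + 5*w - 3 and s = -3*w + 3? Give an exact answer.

Both boundary curves give s as a function of w, so integrate with respect to w. Setting them equal: -2*w**2 + 8*w - 6 = 0, i.e. -2*(w - 3)*(w - 1) = 0, so they meet at w = 1, 3.
For w in [1, 3], s = -2*w**2 + 5*w - 3 is on the right; area = ∫[1,3] (-2*w**2 + 8*w - 6) dw = 8/3.

8/3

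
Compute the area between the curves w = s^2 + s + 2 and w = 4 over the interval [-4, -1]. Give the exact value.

The difference (s^2 + s + 2) - (4) = s^2 + s - 2 changes sign at s = -2 inside [-4, -1], so split the integral there.
∫[-4,-2] (s^2 + s - 2) ds = 26/3.
∫[-2,-1] (s^2 + s - 2) ds = -7/6; the area of that piece is 7/6.
Total area = 26/3 + 7/6 = 59/6.

59/6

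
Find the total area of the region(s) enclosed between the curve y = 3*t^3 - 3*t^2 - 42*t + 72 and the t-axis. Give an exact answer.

The curve meets the t-axis where 3*t^3 - 3*t^2 - 42*t + 72 = 0, i.e. 3*(t - 3)*(t - 2)*(t + 4) = 0, at t = -4, 2, 3.
On [-4, 2] the curve lies above the axis; ∫[-4,2] (3*t^3 - 3*t^2 - 42*t + 72) dt = 432, giving area 432.
On [2, 3] the curve lies below the axis; ∫[2,3] (3*t^3 - 3*t^2 - 42*t + 72) dt = -13/4, giving area 13/4.
Total area = 432 + 13/4 = 1741/4.

1741/4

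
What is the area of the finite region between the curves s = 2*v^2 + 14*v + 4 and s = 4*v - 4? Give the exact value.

Both boundary curves give s as a function of v, so integrate with respect to v. Setting them equal: 2*v^2 + 10*v + 8 = 0, i.e. 2*(v + 1)*(v + 4) = 0, so they meet at v = -4, -1.
For v in [-4, -1], s = 2*v^2 + 14*v + 4 is on the left; area = ∫[-4,-1] (-(2*v^2 + 10*v + 8)) dv = 9.

9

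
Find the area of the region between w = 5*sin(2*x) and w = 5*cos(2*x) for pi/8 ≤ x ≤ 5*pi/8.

On [pi/8, 5*pi/8], (5*sin(2*x)) - (5*cos(2*x)) = 5*sin(2*x) - 5*cos(2*x) is ≥ 0 throughout, so the area is a single integral of |5*sin(2*x) - 5*cos(2*x)|.
∫[pi/8,5*pi/8] (5*sin(2*x) - 5*cos(2*x)) dx = 5*sqrt(2).

5*sqrt(2)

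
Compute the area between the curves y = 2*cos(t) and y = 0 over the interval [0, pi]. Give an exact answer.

4

The difference (2*cos(t)) - (0) = 2*cos(t) changes sign at t = pi/2 inside [0, pi], so split the integral there.
∫[0,pi/2] (2*cos(t)) dt = 2.
∫[pi/2,pi] (2*cos(t)) dt = -2; the area of that piece is 2.
Total area = 2 + 2 = 4.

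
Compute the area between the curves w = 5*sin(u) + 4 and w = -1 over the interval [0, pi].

10 + 5*pi

On [0, pi], (5*sin(u) + 4) - (-1) = 5*sin(u) + 5 is ≥ 0 throughout, so the area is a single integral of |5*sin(u) + 5|.
∫[0,pi] (5*sin(u) + 5) du = 10 + 5*pi.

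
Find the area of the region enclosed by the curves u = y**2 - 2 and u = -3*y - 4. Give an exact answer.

Both boundary curves give u as a function of y, so integrate with respect to y. Setting them equal: y**2 + 3*y + 2 = 0, i.e. (y + 1)*(y + 2) = 0, so they meet at y = -2, -1.
For y in [-2, -1], u = y**2 - 2 is on the left; area = ∫[-2,-1] (-(y**2 + 3*y + 2)) dy = 1/6.

1/6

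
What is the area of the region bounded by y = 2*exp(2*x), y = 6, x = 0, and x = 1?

-11 + 6*log(3) + exp(2)

The difference (2*exp(2*x)) - (6) = 2*exp(2*x) - 6 changes sign at x = log(3)/2 inside [0, 1], so split the integral there.
∫[0,log(3)/2] (2*exp(2*x) - 6) dx = 2 - log(27); the area of that piece is -2 + log(27).
∫[log(3)/2,1] (2*exp(2*x) - 6) dx = -9 + 3*log(3) + exp(2).
Total area = (-2 + log(27)) + (-9 + 3*log(3) + exp(2)) = -11 + 6*log(3) + exp(2).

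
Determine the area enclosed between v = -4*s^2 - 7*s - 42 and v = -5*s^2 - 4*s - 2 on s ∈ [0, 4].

On [0, 4], (-4*s^2 - 7*s - 42) - (-5*s^2 - 4*s - 2) = s^2 - 3*s - 40 is ≤ 0 throughout, so the area is a single integral of |s^2 - 3*s - 40|.
∫[0,4] (s^2 - 3*s - 40) ds = -488/3; the area of that piece is 488/3.

488/3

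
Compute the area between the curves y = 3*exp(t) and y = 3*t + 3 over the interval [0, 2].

On [0, 2], (3*exp(t)) - (3*t + 3) = -3*t + 3*exp(t) - 3 is ≥ 0 throughout, so the area is a single integral of |-3*t + 3*exp(t) - 3|.
∫[0,2] (-3*t + 3*exp(t) - 3) dt = -15 + 3*exp(2).

-15 + 3*exp(2)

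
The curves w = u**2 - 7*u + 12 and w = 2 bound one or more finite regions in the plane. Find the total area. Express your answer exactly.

Set the curves equal: u**2 - 7*u + 12 = 2, so u**2 - 7*u + 10 = 0, which factors as (u - 5)*(u - 2) = 0. The curves meet at u = 2, 5.
On [2, 5], w = 2 is on top; that piece has area ∫[2,5] (-(u**2 - 7*u + 10)) du = 9/2.

9/2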